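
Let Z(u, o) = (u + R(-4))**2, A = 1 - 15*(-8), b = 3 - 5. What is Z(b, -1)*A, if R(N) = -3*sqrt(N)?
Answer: -3872 + 2904*I ≈ -3872.0 + 2904.0*I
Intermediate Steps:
b = -2
A = 121 (A = 1 + 120 = 121)
Z(u, o) = (u - 6*I)**2
Z(b, -1)*A = (-2 - 6*I)**2*121 = 121*(-2 - 6*I)**2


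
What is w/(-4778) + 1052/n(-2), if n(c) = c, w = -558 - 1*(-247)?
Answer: -2512917/4778 ≈ -525.93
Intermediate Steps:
w = -311 (w = -558 + 247 = -311)
w/(-4778) + 1052/n(-2) = -311/(-4778) + 1052/(-2) = -311*(-1/4778) + 1052*(-½) = 311/4778 - 526 = -2512917/4778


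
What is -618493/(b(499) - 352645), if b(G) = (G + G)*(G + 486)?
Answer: -618493/630385 ≈ -0.98114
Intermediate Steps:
b(G) = 2*G*(486 + G) (b(G) = (2*G)*(486 + G) = 2*G*(486 + G))
-618493/(b(499) - 352645) = -618493/(2*499*(486 + 499) - 352645) = -618493/(2*499*985 - 352645) = -618493/(983030 - 352645) = -618493/630385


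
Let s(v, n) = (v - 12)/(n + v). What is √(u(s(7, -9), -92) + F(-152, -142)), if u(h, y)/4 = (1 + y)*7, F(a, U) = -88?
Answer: 2*I*√659 ≈ 51.342*I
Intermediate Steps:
s(v, n) = (-12 + v)/(n + v)
u(h, y) = 28 + 28*y (u(h, y) = 4*((1 + y)*7) = 4*(7 + 7*y) = 28 + 28*y)
√(u(s(7, -9), -92) + F(-152, -142)) = √((28 + 28*(-92)) - 88) = √((28 - 2576) - 88) = √(-2548 - 88) = √(-2636) = 2*I*√659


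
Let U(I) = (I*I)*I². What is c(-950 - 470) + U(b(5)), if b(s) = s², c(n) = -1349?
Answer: 389276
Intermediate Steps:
U(I) = I⁴ (U(I) = I²*I² = I⁴)
c(-950 - 470) + U(b(5)) = -1349 + (5²)⁴ = -1349 + 25⁴ = -1349 + 390625 = 389276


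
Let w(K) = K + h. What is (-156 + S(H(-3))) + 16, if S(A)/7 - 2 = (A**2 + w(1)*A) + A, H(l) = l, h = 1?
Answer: -126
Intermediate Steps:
w(K) = 1 + K (w(K) = K + 1 = 1 + K)
S(A) = 14 + 7*A**2 + 21*A (S(A) = 14 + 7*((A**2 + (1 + 1)*A) + A) = 14 + 7*((A**2 + 2*A) + A) = 14 + 7*(A**2 + 3*A) = 14 + (7*A**2 + 21*A) = 14 + 7*A**2 + 21*A)
(-156 + S(H(-3))) + 16 = (-156 + (14 + 7*(-3)**2 + 21*(-3))) + 16 = (-156 + (14 + 7*9 - 63)) + 16 = (-156 + (14 + 63 - 63)) + 16 = (-156 + 14) + 16 = -142 + 16 = -126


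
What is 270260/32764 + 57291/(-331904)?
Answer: 21955823179/2718625664 ≈ 8.0761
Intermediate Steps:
270260/32764 + 57291/(-331904) = 270260*(1/32764) + 57291*(-1/331904) = 67565/8191 - 57291/331904 = 21955823179/2718625664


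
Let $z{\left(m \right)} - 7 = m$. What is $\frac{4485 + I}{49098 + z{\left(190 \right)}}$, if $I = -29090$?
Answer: $- \frac{4921}{9859} \approx -0.49914$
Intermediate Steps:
$z{\left(m \right)} = 7 + m$
$\frac{4485 + I}{49098 + z{\left(190 \right)}} = \frac{4485 - 29090}{49098 + \left(7 + 190\right)} = - \frac{24605}{49098 + 197} = - \frac{24605}{49295} = \left(-24605\right) \frac{1}{49295} = - \frac{4921}{9859}$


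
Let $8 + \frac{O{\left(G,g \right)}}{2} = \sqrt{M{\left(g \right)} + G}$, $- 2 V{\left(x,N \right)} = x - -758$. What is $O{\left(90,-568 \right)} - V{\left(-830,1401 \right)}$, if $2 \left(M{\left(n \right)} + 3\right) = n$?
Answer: $-52 + 2 i \sqrt{197} \approx -52.0 + 28.071 i$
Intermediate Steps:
$M{\left(n \right)} = -3 + \frac{n}{2}$
$V{\left(x,N \right)} = -379 - \frac{x}{2}$ ($V{\left(x,N \right)} = - \frac{x - -758}{2} = - \frac{x + 758}{2} = - \frac{758 + x}{2} = -379 - \frac{x}{2}$)
$O{\left(G,g \right)} = -16 + 2 \sqrt{-3 + G + \frac{g}{2}}$ ($O{\left(G,g \right)} = -16 + 2 \sqrt{\left(-3 + \frac{g}{2}\right) + G} = -16 + 2 \sqrt{-3 + G + \frac{g}{2}}$)
$O{\left(90,-568 \right)} - V{\left(-830,1401 \right)} = \left(-16 + \sqrt{-12 + 2 \left(-568\right) + 4 \cdot 90}\right) - \left(-379 - -415\right) = \left(-16 + \sqrt{-12 - 1136 + 360}\right) - \left(-379 + 415\right) = \left(-16 + \sqrt{-788}\right) - 36 = \left(-16 + 2 i \sqrt{197}\right) - 36 = -52 + 2 i \sqrt{197}$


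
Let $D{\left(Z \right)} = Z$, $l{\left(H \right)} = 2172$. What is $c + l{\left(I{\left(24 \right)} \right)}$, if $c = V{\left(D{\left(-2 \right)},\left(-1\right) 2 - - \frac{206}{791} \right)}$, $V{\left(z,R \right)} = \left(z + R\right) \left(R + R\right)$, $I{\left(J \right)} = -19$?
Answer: $\frac{1367119548}{625681} \approx 2185.0$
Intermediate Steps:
$V{\left(z,R \right)} = 2 R \left(R + z\right)$ ($V{\left(z,R \right)} = \left(R + z\right) 2 R = 2 R \left(R + z\right)$)
$c = \frac{8140416}{625681}$ ($c = 2 \left(\left(-1\right) 2 - - \frac{206}{791}\right) \left(\left(\left(-1\right) 2 - - \frac{206}{791}\right) - 2\right) = 2 \left(-2 - \left(-206\right) \frac{1}{791}\right) \left(\left(-2 - \left(-206\right) \frac{1}{791}\right) - 2\right) = 2 \left(-2 - - \frac{206}{791}\right) \left(\left(-2 - - \frac{206}{791}\right) - 2\right) = 2 \left(-2 + \frac{206}{791}\right) \left(\left(-2 + \frac{206}{791}\right) - 2\right) = 2 \left(- \frac{1376}{791}\right) \left(- \frac{1376}{791} - 2\right) = 2 \left(- \frac{1376}{791}\right) \left(- \frac{2958}{791}\right) = \frac{8140416}{625681} \approx 13.01$)
$c + l{\left(I{\left(24 \right)} \right)} = \frac{8140416}{625681} + 2172 = \frac{1367119548}{625681}$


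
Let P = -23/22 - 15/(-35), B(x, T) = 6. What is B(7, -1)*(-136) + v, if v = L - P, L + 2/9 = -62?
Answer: -1216361/1386 ≈ -877.61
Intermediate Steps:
L = -560/9 (L = -2/9 - 62 = -560/9 ≈ -62.222)
P = -95/154 (P = -23*1/22 - 15*(-1/35) = -23/22 + 3/7 = -95/154 ≈ -0.61688)
v = -85385/1386 (v = -560/9 - 1*(-95/154) = -560/9 + 95/154 = -85385/1386 ≈ -61.605)
B(7, -1)*(-136) + v = 6*(-136) - 85385/1386 = -816 - 85385/1386 = -1216361/1386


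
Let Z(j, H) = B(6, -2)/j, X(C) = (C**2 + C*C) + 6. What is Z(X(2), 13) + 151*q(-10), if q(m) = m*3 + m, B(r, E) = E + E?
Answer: -42282/7 ≈ -6040.3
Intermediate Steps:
B(r, E) = 2*E
X(C) = 6 + 2*C**2 (X(C) = (C**2 + C**2) + 6 = 2*C**2 + 6 = 6 + 2*C**2)
Z(j, H) = -4/j (Z(j, H) = (2*(-2))/j = -4/j)
q(m) = 4*m (q(m) = 3*m + m = 4*m)
Z(X(2), 13) + 151*q(-10) = -4/(6 + 2*2**2) + 151*(4*(-10)) = -4/(6 + 2*4) + 151*(-40) = -4/(6 + 8) - 6040 = -4/14 - 6040 = -4*1/14 - 6040 = -2/7 - 6040 = -42282/7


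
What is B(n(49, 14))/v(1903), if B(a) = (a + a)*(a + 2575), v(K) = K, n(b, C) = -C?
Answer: -71708/1903 ≈ -37.682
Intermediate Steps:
B(a) = 2*a*(2575 + a) (B(a) = (2*a)*(2575 + a) = 2*a*(2575 + a))
B(n(49, 14))/v(1903) = (2*(-1*14)*(2575 - 1*14))/1903 = (2*(-14)*(2575 - 14))*(1/1903) = (2*(-14)*2561)*(1/1903) = -71708*1/1903 = -71708/1903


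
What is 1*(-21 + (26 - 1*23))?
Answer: -18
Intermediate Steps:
1*(-21 + (26 - 1*23)) = 1*(-21 + (26 - 23)) = 1*(-21 + 3) = 1*(-18) = -18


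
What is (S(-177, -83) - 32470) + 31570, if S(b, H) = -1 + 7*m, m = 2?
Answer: -887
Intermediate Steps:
S(b, H) = 13 (S(b, H) = -1 + 7*2 = -1 + 14 = 13)
(S(-177, -83) - 32470) + 31570 = (13 - 32470) + 31570 = -32457 + 31570 = -887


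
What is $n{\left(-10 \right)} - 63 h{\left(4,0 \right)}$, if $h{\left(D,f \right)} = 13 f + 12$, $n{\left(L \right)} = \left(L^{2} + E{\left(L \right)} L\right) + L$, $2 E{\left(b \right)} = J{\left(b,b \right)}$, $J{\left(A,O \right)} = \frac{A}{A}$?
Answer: $-671$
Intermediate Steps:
$J{\left(A,O \right)} = 1$
$E{\left(b \right)} = \frac{1}{2}$ ($E{\left(b \right)} = \frac{1}{2} \cdot 1 = \frac{1}{2}$)
$n{\left(L \right)} = L^{2} + \frac{3 L}{2}$ ($n{\left(L \right)} = \left(L^{2} + \frac{L}{2}\right) + L = L^{2} + \frac{3 L}{2}$)
$h{\left(D,f \right)} = 12 + 13 f$
$n{\left(-10 \right)} - 63 h{\left(4,0 \right)} = \frac{1}{2} \left(-10\right) \left(3 + 2 \left(-10\right)\right) - 63 \left(12 + 13 \cdot 0\right) = \frac{1}{2} \left(-10\right) \left(3 - 20\right) - 63 \left(12 + 0\right) = \frac{1}{2} \left(-10\right) \left(-17\right) - 756 = 85 - 756 = -671$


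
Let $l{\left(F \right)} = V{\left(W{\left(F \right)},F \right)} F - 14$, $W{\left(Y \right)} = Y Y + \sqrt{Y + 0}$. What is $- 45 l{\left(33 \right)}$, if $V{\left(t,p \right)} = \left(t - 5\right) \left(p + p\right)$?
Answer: $-106242210 - 98010 \sqrt{33} \approx -1.0681 \cdot 10^{8}$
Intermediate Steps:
$W{\left(Y \right)} = \sqrt{Y} + Y^{2}$ ($W{\left(Y \right)} = Y^{2} + \sqrt{Y} = \sqrt{Y} + Y^{2}$)
$V{\left(t,p \right)} = 2 p \left(-5 + t\right)$ ($V{\left(t,p \right)} = \left(-5 + t\right) 2 p = 2 p \left(-5 + t\right)$)
$l{\left(F \right)} = -14 + 2 F^{2} \left(-5 + \sqrt{F} + F^{2}\right)$ ($l{\left(F \right)} = 2 F \left(-5 + \left(\sqrt{F} + F^{2}\right)\right) F - 14 = 2 F \left(-5 + \sqrt{F} + F^{2}\right) F - 14 = 2 F^{2} \left(-5 + \sqrt{F} + F^{2}\right) - 14 = -14 + 2 F^{2} \left(-5 + \sqrt{F} + F^{2}\right)$)
$- 45 l{\left(33 \right)} = - 45 \left(-14 + 2 \cdot 33^{2} \left(-5 + \sqrt{33} + 33^{2}\right)\right) = - 45 \left(-14 + 2 \cdot 1089 \left(-5 + \sqrt{33} + 1089\right)\right) = - 45 \left(-14 + 2 \cdot 1089 \left(1084 + \sqrt{33}\right)\right) = - 45 \left(-14 + \left(2360952 + 2178 \sqrt{33}\right)\right) = - 45 \left(2360938 + 2178 \sqrt{33}\right) = -106242210 - 98010 \sqrt{33}$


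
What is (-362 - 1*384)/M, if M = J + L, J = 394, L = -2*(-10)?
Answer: -373/207 ≈ -1.8019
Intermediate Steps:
L = 20
M = 414 (M = 394 + 20 = 414)
(-362 - 1*384)/M = (-362 - 1*384)/414 = (-362 - 384)*(1/414) = -746*1/414 = -373/207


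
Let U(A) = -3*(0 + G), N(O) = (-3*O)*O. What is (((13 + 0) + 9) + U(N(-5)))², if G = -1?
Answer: 625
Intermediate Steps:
N(O) = -3*O²
U(A) = 3 (U(A) = -3*(0 - 1) = -3*(-1) = 3)
(((13 + 0) + 9) + U(N(-5)))² = (((13 + 0) + 9) + 3)² = ((13 + 9) + 3)² = (22 + 3)² = 25² = 625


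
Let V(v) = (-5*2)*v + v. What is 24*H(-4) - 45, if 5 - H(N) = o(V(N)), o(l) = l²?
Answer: -31029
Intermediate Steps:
V(v) = -9*v (V(v) = -10*v + v = -9*v)
H(N) = 5 - 81*N² (H(N) = 5 - (-9*N)² = 5 - 81*N²)
24*H(-4) - 45 = 24*(5 - 81*(-4)²) - 45 = 24*(5 - 81*16) - 45 = 24*(5 - 1296) - 45 = 24*(-1291) - 45 = -30984 - 45 = -31029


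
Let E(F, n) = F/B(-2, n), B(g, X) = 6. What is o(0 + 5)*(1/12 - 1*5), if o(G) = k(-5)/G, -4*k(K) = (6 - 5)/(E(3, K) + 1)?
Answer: 59/360 ≈ 0.16389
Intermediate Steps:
E(F, n) = F/6
k(K) = -⅙ (k(K) = -(6 - 5)/(4*((⅙)*3 + 1)) = -1/(4*(½ + 1)) = -1/(4*3/2) = -2/(4*3) = -¼*⅔ = -⅙)
o(G) = -1/(6*G)
o(0 + 5)*(1/12 - 1*5) = (-1/(6*(0 + 5)))*(1/12 - 1*5) = (-⅙/5)*(1/12 - 5) = -⅙*⅕*(-59/12) = -1/30*(-59/12) = 59/360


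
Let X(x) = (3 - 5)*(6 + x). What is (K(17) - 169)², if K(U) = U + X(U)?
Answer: 39204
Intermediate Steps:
X(x) = -12 - 2*x (X(x) = -2*(6 + x) = -12 - 2*x)
K(U) = -12 - U (K(U) = U + (-12 - 2*U) = -12 - U)
(K(17) - 169)² = ((-12 - 1*17) - 169)² = ((-12 - 17) - 169)² = (-29 - 169)² = (-198)² = 39204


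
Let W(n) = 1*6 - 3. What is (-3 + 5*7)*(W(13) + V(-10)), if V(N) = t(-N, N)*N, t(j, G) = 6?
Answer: -1824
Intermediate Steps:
V(N) = 6*N
W(n) = 3 (W(n) = 6 - 3 = 3)
(-3 + 5*7)*(W(13) + V(-10)) = (-3 + 5*7)*(3 + 6*(-10)) = (-3 + 35)*(3 - 60) = 32*(-57) = -1824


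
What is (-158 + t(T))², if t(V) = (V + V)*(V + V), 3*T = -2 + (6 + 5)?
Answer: 14884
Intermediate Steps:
T = 3 (T = (-2 + (6 + 5))/3 = (-2 + 11)/3 = (⅓)*9 = 3)
t(V) = 4*V² (t(V) = (2*V)*(2*V) = 4*V²)
(-158 + t(T))² = (-158 + 4*3²)² = (-158 + 4*9)² = (-158 + 36)² = (-122)² = 14884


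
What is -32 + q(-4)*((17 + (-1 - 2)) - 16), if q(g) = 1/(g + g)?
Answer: -127/4 ≈ -31.750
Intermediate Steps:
q(g) = 1/(2*g)
-32 + q(-4)*((17 + (-1 - 2)) - 16) = -32 + ((½)/(-4))*((17 + (-1 - 2)) - 16) = -32 + ((½)*(-¼))*((17 - 3) - 16) = -32 - (14 - 16)/8 = -32 - ⅛*(-2) = -32 + ¼ = -127/4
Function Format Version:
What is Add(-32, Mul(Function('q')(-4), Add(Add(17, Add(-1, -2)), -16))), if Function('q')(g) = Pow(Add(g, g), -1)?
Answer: Rational(-127, 4) ≈ -31.750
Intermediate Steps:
Function('q')(g) = Mul(Rational(1, 2), Pow(g, -1)) (Function('q')(g) = Pow(Mul(2, g), -1) = Mul(Rational(1, 2), Pow(g, -1)))
Add(-32, Mul(Function('q')(-4), Add(Add(17, Add(-1, -2)), -16))) = Add(-32, Mul(Mul(Rational(1, 2), Pow(-4, -1)), Add(Add(17, Add(-1, -2)), -16))) = Add(-32, Mul(Mul(Rational(1, 2), Rational(-1, 4)), Add(Add(17, -3), -16))) = Add(-32, Mul(Rational(-1, 8), Add(14, -16))) = Add(-32, Mul(Rational(-1, 8), -2)) = Add(-32, Rational(1, 4)) = Rational(-127, 4)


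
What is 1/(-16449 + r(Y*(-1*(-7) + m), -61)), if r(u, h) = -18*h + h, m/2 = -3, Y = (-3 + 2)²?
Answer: -1/15412 ≈ -6.4885e-5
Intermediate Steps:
Y = 1 (Y = (-1)² = 1)
m = -6 (m = 2*(-3) = -6)
r(u, h) = -17*h
1/(-16449 + r(Y*(-1*(-7) + m), -61)) = 1/(-16449 - 17*(-61)) = 1/(-16449 + 1037) = 1/(-15412) = -1/15412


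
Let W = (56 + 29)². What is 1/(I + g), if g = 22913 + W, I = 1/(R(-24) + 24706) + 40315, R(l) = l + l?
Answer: 24658/1737230075 ≈ 1.4194e-5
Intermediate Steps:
W = 7225 (W = 85² = 7225)
R(l) = 2*l
I = 994087271/24658 (I = 1/(2*(-24) + 24706) + 40315 = 1/(-48 + 24706) + 40315 = 1/24658 + 40315 = 994087271/24658 ≈ 40315.)
g = 30138 (g = 22913 + 7225 = 30138)
1/(I + g) = 1/(994087271/24658 + 30138) = 1/(1737230075/24658) = 24658/1737230075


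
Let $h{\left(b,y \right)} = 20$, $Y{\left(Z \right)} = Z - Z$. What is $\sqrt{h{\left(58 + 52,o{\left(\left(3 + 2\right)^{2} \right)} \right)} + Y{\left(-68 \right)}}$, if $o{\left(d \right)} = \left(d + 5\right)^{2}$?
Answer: $2 \sqrt{5} \approx 4.4721$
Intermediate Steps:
$Y{\left(Z \right)} = 0$
$o{\left(d \right)} = \left(5 + d\right)^{2}$
$\sqrt{h{\left(58 + 52,o{\left(\left(3 + 2\right)^{2} \right)} \right)} + Y{\left(-68 \right)}} = \sqrt{20 + 0} = \sqrt{20} = 2 \sqrt{5}$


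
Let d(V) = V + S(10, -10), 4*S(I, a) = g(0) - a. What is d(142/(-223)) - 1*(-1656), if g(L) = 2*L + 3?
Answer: 1479483/892 ≈ 1658.6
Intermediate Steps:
g(L) = 3 + 2*L
S(I, a) = ¾ - a/4 (S(I, a) = ((3 + 2*0) - a)/4 = ((3 + 0) - a)/4 = (3 - a)/4 = ¾ - a/4)
d(V) = 13/4 + V (d(V) = V + (¾ - ¼*(-10)) = V + (¾ + 5/2) = V + 13/4 = 13/4 + V)
d(142/(-223)) - 1*(-1656) = (13/4 + 142/(-223)) - 1*(-1656) = (13/4 + 142*(-1/223)) + 1656 = (13/4 - 142/223) + 1656 = 2331/892 + 1656 = 1479483/892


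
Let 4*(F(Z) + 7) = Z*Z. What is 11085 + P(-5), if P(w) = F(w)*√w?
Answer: 11085 - 3*I*√5/4 ≈ 11085.0 - 1.6771*I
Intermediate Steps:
F(Z) = -7 + Z²/4 (F(Z) = -7 + (Z*Z)/4 = -7 + Z²/4)
P(w) = √w*(-7 + w²/4) (P(w) = (-7 + w²/4)*√w = √w*(-7 + w²/4))
11085 + P(-5) = 11085 + √(-5)*(-28 + (-5)²)/4 = 11085 + (I*√5)*(-28 + 25)/4 = 11085 + (¼)*(I*√5)*(-3) = 11085 - 3*I*√5/4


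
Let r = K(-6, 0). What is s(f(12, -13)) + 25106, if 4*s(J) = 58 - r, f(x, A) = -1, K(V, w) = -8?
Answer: 50245/2 ≈ 25123.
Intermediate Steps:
r = -8
s(J) = 33/2 (s(J) = (58 - 1*(-8))/4 = (58 + 8)/4 = (1/4)*66 = 33/2)
s(f(12, -13)) + 25106 = 33/2 + 25106 = 50245/2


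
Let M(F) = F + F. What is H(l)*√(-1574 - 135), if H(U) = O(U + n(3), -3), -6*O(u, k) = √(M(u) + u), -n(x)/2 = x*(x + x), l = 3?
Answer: √18799/2 ≈ 68.555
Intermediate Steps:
n(x) = -4*x² (n(x) = -2*x*(x + x) = -2*x*2*x = -4*x²)
M(F) = 2*F
O(u, k) = -√3*√u/6 (O(u, k) = -√(2*u + u)/6 = -√3*√u/6)
H(U) = -√3*√(-36 + U)/6 (H(U) = -√3*√(U - 4*3²)/6 = -√3*√(U - 4*9)/6 = -√3*√(U - 36)/6 = -√3*√(-36 + U)/6)
H(l)*√(-1574 - 135) = (-√(-108 + 3*3)/6)*√(-1574 - 135) = (-√(-108 + 9)/6)*√(-1709) = (-I*√11/2)*(I*√1709) = √18799/2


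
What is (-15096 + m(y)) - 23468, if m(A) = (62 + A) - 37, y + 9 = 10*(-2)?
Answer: -38568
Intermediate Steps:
y = -29 (y = -9 + 10*(-2) = -9 - 20 = -29)
m(A) = 25 + A
(-15096 + m(y)) - 23468 = (-15096 + (25 - 29)) - 23468 = (-15096 - 4) - 23468 = -15100 - 23468 = -38568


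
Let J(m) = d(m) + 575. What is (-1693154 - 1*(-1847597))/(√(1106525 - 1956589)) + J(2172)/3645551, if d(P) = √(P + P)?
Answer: 575/3645551 + 2*√1086/3645551 - 154443*I*√53129/212516 ≈ 0.00017581 - 167.51*I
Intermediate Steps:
d(P) = √2*√P (d(P) = √(2*P) = √2*√P)
J(m) = 575 + √2*√m (J(m) = √2*√m + 575 = 575 + √2*√m)
(-1693154 - 1*(-1847597))/(√(1106525 - 1956589)) + J(2172)/3645551 = (-1693154 - 1*(-1847597))/(√(1106525 - 1956589)) + (575 + √2*√2172)/3645551 = (-1693154 + 1847597)/(√(-850064)) + (575 + √2*(2*√543))*(1/3645551) = 154443/((4*I*√53129)) + (575 + 2*√1086)*(1/3645551) = 154443*(-I*√53129/212516) + (575/3645551 + 2*√1086/3645551) = -154443*I*√53129/212516 + (575/3645551 + 2*√1086/3645551) = 575/3645551 + 2*√1086/3645551 - 154443*I*√53129/212516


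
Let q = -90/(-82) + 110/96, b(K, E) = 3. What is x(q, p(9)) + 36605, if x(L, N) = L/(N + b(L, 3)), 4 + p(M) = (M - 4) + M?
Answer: 936506735/25584 ≈ 36605.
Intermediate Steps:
p(M) = -8 + 2*M (p(M) = -4 + ((M - 4) + M) = -4 + ((-4 + M) + M) = -4 + (-4 + 2*M) = -8 + 2*M)
q = 4415/1968 (q = -90*(-1/82) + 110*(1/96) = 45/41 + 55/48 = 4415/1968 ≈ 2.2434)
x(L, N) = L/(3 + N) (x(L, N) = L/(N + 3) = L/(3 + N))
x(q, p(9)) + 36605 = 4415/(1968*(3 + (-8 + 2*9))) + 36605 = 4415/(1968*(3 + (-8 + 18))) + 36605 = 4415/(1968*(3 + 10)) + 36605 = (4415/1968)/13 + 36605 = (4415/1968)*(1/13) + 36605 = 4415/25584 + 36605 = 936506735/25584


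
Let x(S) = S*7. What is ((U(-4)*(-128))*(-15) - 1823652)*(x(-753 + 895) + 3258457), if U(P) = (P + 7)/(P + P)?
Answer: -5946451139772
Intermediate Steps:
U(P) = (7 + P)/(2*P) (U(P) = (7 + P)/((2*P)) = (7 + P)*(1/(2*P)) = (7 + P)/(2*P))
x(S) = 7*S
((U(-4)*(-128))*(-15) - 1823652)*(x(-753 + 895) + 3258457) = ((((½)*(7 - 4)/(-4))*(-128))*(-15) - 1823652)*(7*(-753 + 895) + 3258457) = ((((½)*(-¼)*3)*(-128))*(-15) - 1823652)*(7*142 + 3258457) = (-3/8*(-128)*(-15) - 1823652)*(994 + 3258457) = (48*(-15) - 1823652)*3259451 = (-720 - 1823652)*3259451 = -1824372*3259451 = -5946451139772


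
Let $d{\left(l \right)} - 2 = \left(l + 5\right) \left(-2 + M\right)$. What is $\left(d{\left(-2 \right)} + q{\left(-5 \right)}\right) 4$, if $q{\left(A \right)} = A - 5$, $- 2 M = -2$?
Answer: $-44$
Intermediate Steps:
$M = 1$ ($M = \left(- \frac{1}{2}\right) \left(-2\right) = 1$)
$q{\left(A \right)} = -5 + A$
$d{\left(l \right)} = -3 - l$ ($d{\left(l \right)} = 2 + \left(l + 5\right) \left(-2 + 1\right) = 2 + \left(5 + l\right) \left(-1\right) = 2 - \left(5 + l\right) = -3 - l$)
$\left(d{\left(-2 \right)} + q{\left(-5 \right)}\right) 4 = \left(\left(-3 - -2\right) - 10\right) 4 = \left(\left(-3 + 2\right) - 10\right) 4 = \left(-1 - 10\right) 4 = \left(-11\right) 4 = -44$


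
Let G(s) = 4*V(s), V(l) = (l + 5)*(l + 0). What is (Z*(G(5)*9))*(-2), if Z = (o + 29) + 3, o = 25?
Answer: -205200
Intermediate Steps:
V(l) = l*(5 + l) (V(l) = (5 + l)*l = l*(5 + l))
Z = 57 (Z = (25 + 29) + 3 = 54 + 3 = 57)
G(s) = 4*s*(5 + s) (G(s) = 4*(s*(5 + s)) = 4*s*(5 + s))
(Z*(G(5)*9))*(-2) = (57*((4*5*(5 + 5))*9))*(-2) = (57*((4*5*10)*9))*(-2) = (57*(200*9))*(-2) = (57*1800)*(-2) = 102600*(-2) = -205200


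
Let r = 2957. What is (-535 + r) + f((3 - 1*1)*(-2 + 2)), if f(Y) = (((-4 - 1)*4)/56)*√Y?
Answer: 2422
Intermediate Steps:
f(Y) = -5*√Y/14 (f(Y) = (-5*4*(1/56))*√Y = (-20*1/56)*√Y = -5*√Y/14)
(-535 + r) + f((3 - 1*1)*(-2 + 2)) = (-535 + 2957) - 5*√(-2 + 2)*√(3 - 1*1)/14 = 2422 - 5*√((3 - 1)*0)/14 = 2422 - 5*√(2*0)/14 = 2422 - 5*√0/14 = 2422 - 5/14*0 = 2422 + 0 = 2422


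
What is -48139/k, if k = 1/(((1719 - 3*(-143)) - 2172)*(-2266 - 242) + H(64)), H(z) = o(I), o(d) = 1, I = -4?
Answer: -2897630827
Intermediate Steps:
H(z) = 1
k = 1/60193 (k = 1/(((1719 - 3*(-143)) - 2172)*(-2266 - 242) + 1) = 1/(((1719 + 429) - 2172)*(-2508) + 1) = 1/((2148 - 2172)*(-2508) + 1) = 1/(-24*(-2508) + 1) = 1/(60192 + 1) = 1/60193 ≈ 1.6613e-5)
-48139/k = -48139/((1/60193)*1) = -48139/1/60193 = -48139*60193 = -2897630827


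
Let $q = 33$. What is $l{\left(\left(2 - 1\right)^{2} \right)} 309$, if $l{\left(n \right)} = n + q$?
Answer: $10506$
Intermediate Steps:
$l{\left(n \right)} = 33 + n$ ($l{\left(n \right)} = n + 33 = 33 + n$)
$l{\left(\left(2 - 1\right)^{2} \right)} 309 = \left(33 + \left(2 - 1\right)^{2}\right) 309 = \left(33 + 1^{2}\right) 309 = \left(33 + 1\right) 309 = 34 \cdot 309 = 10506$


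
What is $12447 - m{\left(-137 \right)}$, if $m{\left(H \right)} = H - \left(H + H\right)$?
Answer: $12310$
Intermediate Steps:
$m{\left(H \right)} = - H$ ($m{\left(H \right)} = H - 2 H = - H$)
$12447 - m{\left(-137 \right)} = 12447 - \left(-1\right) \left(-137\right) = 12447 - 137 = 12310$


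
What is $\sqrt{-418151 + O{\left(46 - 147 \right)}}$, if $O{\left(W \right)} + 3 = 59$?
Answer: $3 i \sqrt{46455} \approx 646.6 i$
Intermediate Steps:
$O{\left(W \right)} = 56$ ($O{\left(W \right)} = -3 + 59 = 56$)
$\sqrt{-418151 + O{\left(46 - 147 \right)}} = \sqrt{-418151 + 56} = \sqrt{-418095} = 3 i \sqrt{46455}$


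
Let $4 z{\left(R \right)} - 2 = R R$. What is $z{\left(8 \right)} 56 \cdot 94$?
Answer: $86856$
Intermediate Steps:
$z{\left(R \right)} = \frac{1}{2} + \frac{R^{2}}{4}$ ($z{\left(R \right)} = \frac{1}{2} + \frac{R R}{4} = \frac{1}{2} + \frac{R^{2}}{4}$)
$z{\left(8 \right)} 56 \cdot 94 = \left(\frac{1}{2} + \frac{8^{2}}{4}\right) 56 \cdot 94 = \left(\frac{1}{2} + \frac{1}{4} \cdot 64\right) 56 \cdot 94 = \left(\frac{1}{2} + 16\right) 56 \cdot 94 = \frac{33}{2} \cdot 56 \cdot 94 = 924 \cdot 94 = 86856$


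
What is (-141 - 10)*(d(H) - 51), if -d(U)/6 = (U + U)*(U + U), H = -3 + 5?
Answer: 22197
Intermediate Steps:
H = 2
d(U) = -24*U**2 (d(U) = -6*(U + U)*(U + U) = -6*2*U*2*U = -24*U**2)
(-141 - 10)*(d(H) - 51) = (-141 - 10)*(-24*2**2 - 51) = -151*(-24*4 - 51) = -151*(-96 - 51) = -151*(-147) = 22197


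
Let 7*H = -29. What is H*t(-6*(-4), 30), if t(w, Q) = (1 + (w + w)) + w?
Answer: -2117/7 ≈ -302.43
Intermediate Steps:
H = -29/7 (H = (⅐)*(-29) = -29/7 ≈ -4.1429)
t(w, Q) = 1 + 3*w (t(w, Q) = (1 + 2*w) + w = 1 + 3*w)
H*t(-6*(-4), 30) = -29*(1 + 3*(-6*(-4)))/7 = -29*(1 + 3*24)/7 = -29*(1 + 72)/7 = -29/7*73 = -2117/7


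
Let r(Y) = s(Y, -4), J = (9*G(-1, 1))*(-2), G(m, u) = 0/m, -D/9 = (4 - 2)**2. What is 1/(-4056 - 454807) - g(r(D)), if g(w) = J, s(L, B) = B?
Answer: -1/458863 ≈ -2.1793e-6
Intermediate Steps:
D = -36 (D = -9*(4 - 2)**2 = -9*2**2 = -9*4 = -36)
G(m, u) = 0
J = 0 (J = (9*0)*(-2) = 0*(-2) = 0)
r(Y) = -4
g(w) = 0
1/(-4056 - 454807) - g(r(D)) = 1/(-4056 - 454807) - 1*0 = 1/(-458863) + 0 = -1/458863 + 0 = -1/458863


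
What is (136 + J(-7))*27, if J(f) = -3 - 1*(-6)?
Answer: 3753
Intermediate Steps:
J(f) = 3 (J(f) = -3 + 6 = 3)
(136 + J(-7))*27 = (136 + 3)*27 = 139*27 = 3753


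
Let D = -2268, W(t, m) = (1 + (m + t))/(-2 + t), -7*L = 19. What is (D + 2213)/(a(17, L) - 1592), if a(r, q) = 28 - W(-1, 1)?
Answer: 165/4691 ≈ 0.035174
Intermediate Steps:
L = -19/7 (L = -⅐*19 = -19/7 ≈ -2.7143)
W(t, m) = (1 + m + t)/(-2 + t)
a(r, q) = 85/3 (a(r, q) = 28 - (1 + 1 - 1)/(-2 - 1) = 28 - 1/(-3) = 28 - (-1)/3 = 28 - 1*(-⅓) = 28 + ⅓ = 85/3)
(D + 2213)/(a(17, L) - 1592) = (-2268 + 2213)/(85/3 - 1592) = -55/(-4691/3) = -55*(-3/4691) = 165/4691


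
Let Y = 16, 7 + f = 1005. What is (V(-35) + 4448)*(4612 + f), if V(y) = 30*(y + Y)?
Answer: 21755580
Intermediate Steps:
f = 998 (f = -7 + 1005 = 998)
V(y) = 480 + 30*y (V(y) = 30*(y + 16) = 30*(16 + y) = 480 + 30*y)
(V(-35) + 4448)*(4612 + f) = ((480 + 30*(-35)) + 4448)*(4612 + 998) = ((480 - 1050) + 4448)*5610 = (-570 + 4448)*5610 = 3878*5610 = 21755580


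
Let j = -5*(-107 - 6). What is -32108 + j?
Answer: -31543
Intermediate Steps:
j = 565 (j = -5*(-113) = 565)
-32108 + j = -32108 + 565 = -31543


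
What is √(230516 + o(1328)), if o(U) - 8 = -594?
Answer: √229930 ≈ 479.51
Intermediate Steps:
o(U) = -586 (o(U) = 8 - 594 = -586)
√(230516 + o(1328)) = √(230516 - 586) = √229930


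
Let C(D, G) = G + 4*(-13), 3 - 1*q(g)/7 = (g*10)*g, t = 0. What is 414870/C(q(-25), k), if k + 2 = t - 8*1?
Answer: -207435/31 ≈ -6691.5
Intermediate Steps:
q(g) = 21 - 70*g² (q(g) = 21 - 7*g*10*g = 21 - 7*10*g*g = 21 - 70*g²)
k = -10 (k = -2 + (0 - 8*1) = -2 + (0 - 8) = -2 - 8 = -10)
C(D, G) = -52 + G (C(D, G) = G - 52 = -52 + G)
414870/C(q(-25), k) = 414870/(-52 - 10) = 414870/(-62) = 414870*(-1/62) = -207435/31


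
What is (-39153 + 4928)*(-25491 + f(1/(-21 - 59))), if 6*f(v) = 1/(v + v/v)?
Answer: 206764416575/237 ≈ 8.7242e+8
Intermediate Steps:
f(v) = 1/(6*(1 + v)) (f(v) = 1/(6*(v + v/v)) = 1/(6*(v + 1)) = 1/(6*(1 + v)))
(-39153 + 4928)*(-25491 + f(1/(-21 - 59))) = (-39153 + 4928)*(-25491 + 1/(6*(1 + 1/(-21 - 59)))) = -34225*(-25491 + 1/(6*(1 + 1/(-80)))) = -34225*(-25491 + 1/(6*(1 - 1/80))) = -34225*(-25491 + 1/(6*(79/80))) = -34225*(-25491 + (⅙)*(80/79)) = -34225*(-25491 + 40/237) = -34225*(-6041327/237) = 206764416575/237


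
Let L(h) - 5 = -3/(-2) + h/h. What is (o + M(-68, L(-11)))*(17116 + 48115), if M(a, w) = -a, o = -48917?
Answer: -3186469119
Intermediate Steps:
L(h) = 15/2 (L(h) = 5 + (-3/(-2) + h/h) = 5 + (-3*(-½) + 1) = 5 + (3/2 + 1) = 5 + 5/2 = 15/2)
(o + M(-68, L(-11)))*(17116 + 48115) = (-48917 - 1*(-68))*(17116 + 48115) = (-48917 + 68)*65231 = -48849*65231 = -3186469119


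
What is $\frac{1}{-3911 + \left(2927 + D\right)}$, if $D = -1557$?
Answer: $- \frac{1}{2541} \approx -0.00039355$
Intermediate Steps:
$\frac{1}{-3911 + \left(2927 + D\right)} = \frac{1}{-3911 + \left(2927 - 1557\right)} = \frac{1}{-3911 + 1370} = \frac{1}{-2541} = - \frac{1}{2541}$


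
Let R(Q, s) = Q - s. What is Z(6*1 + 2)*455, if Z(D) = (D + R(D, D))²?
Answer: 29120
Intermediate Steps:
Z(D) = D² (Z(D) = (D + (D - D))² = (D + 0)² = D²)
Z(6*1 + 2)*455 = (6*1 + 2)²*455 = (6 + 2)²*455 = 8²*455 = 64*455 = 29120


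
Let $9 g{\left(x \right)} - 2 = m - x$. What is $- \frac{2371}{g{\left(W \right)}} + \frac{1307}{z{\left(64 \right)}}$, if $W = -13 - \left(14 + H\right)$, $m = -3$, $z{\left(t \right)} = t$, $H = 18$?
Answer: $- \frac{327047}{704} \approx -464.56$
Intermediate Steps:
$W = -45$ ($W = -13 - \left(14 + 18\right) = -13 - 32 = -45$)
$g{\left(x \right)} = - \frac{1}{9} - \frac{x}{9}$ ($g{\left(x \right)} = \frac{2}{9} + \frac{-3 - x}{9} = \frac{2}{9} - \left(\frac{1}{3} + \frac{x}{9}\right) = - \frac{1}{9} - \frac{x}{9}$)
$- \frac{2371}{g{\left(W \right)}} + \frac{1307}{z{\left(64 \right)}} = - \frac{2371}{- \frac{1}{9} - -5} + \frac{1307}{64} = - \frac{2371}{- \frac{1}{9} + 5} + 1307 \cdot \frac{1}{64} = - \frac{2371}{\frac{44}{9}} + \frac{1307}{64} = \left(-2371\right) \frac{9}{44} + \frac{1307}{64} = - \frac{21339}{44} + \frac{1307}{64} = - \frac{327047}{704}$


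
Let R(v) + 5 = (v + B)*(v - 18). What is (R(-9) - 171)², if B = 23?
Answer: 306916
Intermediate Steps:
R(v) = -5 + (-18 + v)*(23 + v) (R(v) = -5 + (v + 23)*(v - 18) = -5 + (23 + v)*(-18 + v) = -5 + (-18 + v)*(23 + v))
(R(-9) - 171)² = ((-419 + (-9)² + 5*(-9)) - 171)² = ((-419 + 81 - 45) - 171)² = (-383 - 171)² = (-554)² = 306916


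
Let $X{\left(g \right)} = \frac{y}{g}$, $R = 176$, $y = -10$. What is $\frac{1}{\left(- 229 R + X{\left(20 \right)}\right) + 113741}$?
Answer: $\frac{2}{146873} \approx 1.3617 \cdot 10^{-5}$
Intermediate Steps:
$X{\left(g \right)} = - \frac{10}{g}$
$\frac{1}{\left(- 229 R + X{\left(20 \right)}\right) + 113741} = \frac{1}{\left(\left(-229\right) 176 - \frac{10}{20}\right) + 113741} = \frac{1}{\left(-40304 - \frac{1}{2}\right) + 113741} = \frac{1}{- \frac{80609}{2} + 113741} = \frac{1}{\frac{146873}{2}} = \frac{2}{146873}$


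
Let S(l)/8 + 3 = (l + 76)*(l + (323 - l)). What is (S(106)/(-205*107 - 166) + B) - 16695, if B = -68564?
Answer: -1884779423/22101 ≈ -85280.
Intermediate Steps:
S(l) = 196360 + 2584*l (S(l) = -24 + 8*((l + 76)*(l + (323 - l))) = -24 + 8*((76 + l)*323) = -24 + 8*(24548 + 323*l) = -24 + (196384 + 2584*l) = 196360 + 2584*l)
(S(106)/(-205*107 - 166) + B) - 16695 = ((196360 + 2584*106)/(-205*107 - 166) - 68564) - 16695 = ((196360 + 273904)/(-21935 - 166) - 68564) - 16695 = (470264/(-22101) - 68564) - 16695 = (470264*(-1/22101) - 68564) - 16695 = (-470264/22101 - 68564) - 16695 = -1515803228/22101 - 16695 = -1884779423/22101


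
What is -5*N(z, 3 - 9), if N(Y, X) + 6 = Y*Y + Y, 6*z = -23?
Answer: -875/36 ≈ -24.306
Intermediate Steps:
z = -23/6 (z = (⅙)*(-23) = -23/6 ≈ -3.8333)
N(Y, X) = -6 + Y + Y² (N(Y, X) = -6 + (Y*Y + Y) = -6 + (Y² + Y) = -6 + (Y + Y²) = -6 + Y + Y²)
-5*N(z, 3 - 9) = -5*(-6 - 23/6 + (-23/6)²) = -5*(-6 - 23/6 + 529/36) = -5*175/36 = -875/36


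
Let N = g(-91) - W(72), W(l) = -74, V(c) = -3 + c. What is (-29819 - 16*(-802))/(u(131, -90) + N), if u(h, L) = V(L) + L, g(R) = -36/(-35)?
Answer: 594545/3779 ≈ 157.33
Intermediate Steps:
g(R) = 36/35 (g(R) = -36*(-1/35) = 36/35)
u(h, L) = -3 + 2*L (u(h, L) = (-3 + L) + L = -3 + 2*L)
N = 2626/35 (N = 36/35 - 1*(-74) = 36/35 + 74 = 2626/35 ≈ 75.029)
(-29819 - 16*(-802))/(u(131, -90) + N) = (-29819 - 16*(-802))/((-3 + 2*(-90)) + 2626/35) = (-29819 + 12832)/((-3 - 180) + 2626/35) = -16987/(-183 + 2626/35) = -16987/(-3779/35) = -16987*(-35/3779) = 594545/3779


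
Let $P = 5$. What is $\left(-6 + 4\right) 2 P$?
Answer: $-20$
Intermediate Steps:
$\left(-6 + 4\right) 2 P = \left(-6 + 4\right) 2 \cdot 5 = \left(-2\right) 2 \cdot 5 = \left(-4\right) 5 = -20$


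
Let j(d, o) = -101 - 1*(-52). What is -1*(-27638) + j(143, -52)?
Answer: 27589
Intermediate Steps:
j(d, o) = -49 (j(d, o) = -101 + 52 = -49)
-1*(-27638) + j(143, -52) = -1*(-27638) - 49 = 27638 - 49 = 27589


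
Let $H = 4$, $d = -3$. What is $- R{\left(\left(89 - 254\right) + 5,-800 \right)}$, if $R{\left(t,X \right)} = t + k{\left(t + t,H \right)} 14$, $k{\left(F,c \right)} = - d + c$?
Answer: $62$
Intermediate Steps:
$k{\left(F,c \right)} = 3 + c$ ($k{\left(F,c \right)} = \left(-1\right) \left(-3\right) + c = 3 + c$)
$R{\left(t,X \right)} = 98 + t$ ($R{\left(t,X \right)} = t + \left(3 + 4\right) 14 = t + 7 \cdot 14 = t + 98 = 98 + t$)
$- R{\left(\left(89 - 254\right) + 5,-800 \right)} = - (98 + \left(\left(89 - 254\right) + 5\right)) = - (98 + \left(-165 + 5\right)) = - (98 - 160) = \left(-1\right) \left(-62\right) = 62$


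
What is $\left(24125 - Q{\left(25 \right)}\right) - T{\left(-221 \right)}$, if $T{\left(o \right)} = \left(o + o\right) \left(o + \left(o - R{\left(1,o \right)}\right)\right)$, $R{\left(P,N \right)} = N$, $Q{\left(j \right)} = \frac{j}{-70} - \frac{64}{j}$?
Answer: $- \frac{25743929}{350} \approx -73554.0$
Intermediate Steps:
$Q{\left(j \right)} = - \frac{64}{j} - \frac{j}{70}$ ($Q{\left(j \right)} = j \left(- \frac{1}{70}\right) - \frac{64}{j} = - \frac{j}{70} - \frac{64}{j} = - \frac{64}{j} - \frac{j}{70}$)
$T{\left(o \right)} = 2 o^{2}$ ($T{\left(o \right)} = \left(o + o\right) \left(o + \left(o - o\right)\right) = 2 o \left(o + 0\right) = 2 o o = 2 o^{2}$)
$\left(24125 - Q{\left(25 \right)}\right) - T{\left(-221 \right)} = \left(24125 - \left(- \frac{64}{25} - \frac{5}{14}\right)\right) - 2 \left(-221\right)^{2} = \left(24125 - \left(\left(-64\right) \frac{1}{25} - \frac{5}{14}\right)\right) - 2 \cdot 48841 = \left(24125 - \left(- \frac{64}{25} - \frac{5}{14}\right)\right) - 97682 = \left(24125 - - \frac{1021}{350}\right) - 97682 = \left(24125 + \frac{1021}{350}\right) - 97682 = \frac{8444771}{350} - 97682 = - \frac{25743929}{350}$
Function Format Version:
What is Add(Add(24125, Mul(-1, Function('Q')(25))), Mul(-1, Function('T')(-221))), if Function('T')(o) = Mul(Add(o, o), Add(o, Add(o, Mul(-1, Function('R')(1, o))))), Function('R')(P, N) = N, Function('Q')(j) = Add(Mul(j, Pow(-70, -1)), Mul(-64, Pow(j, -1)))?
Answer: Rational(-25743929, 350) ≈ -73554.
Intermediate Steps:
Function('Q')(j) = Add(Mul(-64, Pow(j, -1)), Mul(Rational(-1, 70), j)) (Function('Q')(j) = Add(Mul(j, Rational(-1, 70)), Mul(-64, Pow(j, -1))) = Add(Mul(Rational(-1, 70), j), Mul(-64, Pow(j, -1))) = Add(Mul(-64, Pow(j, -1)), Mul(Rational(-1, 70), j)))
Function('T')(o) = Mul(2, Pow(o, 2)) (Function('T')(o) = Mul(Add(o, o), Add(o, Add(o, Mul(-1, o)))) = Mul(Mul(2, o), Add(o, 0)) = Mul(Mul(2, o), o) = Mul(2, Pow(o, 2)))
Add(Add(24125, Mul(-1, Function('Q')(25))), Mul(-1, Function('T')(-221))) = Add(Add(24125, Mul(-1, Add(Mul(-64, Pow(25, -1)), Mul(Rational(-1, 70), 25)))), Mul(-1, Mul(2, Pow(-221, 2)))) = Add(Add(24125, Mul(-1, Add(Mul(-64, Rational(1, 25)), Rational(-5, 14)))), Mul(-1, Mul(2, 48841))) = Add(Add(24125, Mul(-1, Add(Rational(-64, 25), Rational(-5, 14)))), Mul(-1, 97682)) = Add(Add(24125, Mul(-1, Rational(-1021, 350))), -97682) = Add(Add(24125, Rational(1021, 350)), -97682) = Add(Rational(8444771, 350), -97682) = Rational(-25743929, 350)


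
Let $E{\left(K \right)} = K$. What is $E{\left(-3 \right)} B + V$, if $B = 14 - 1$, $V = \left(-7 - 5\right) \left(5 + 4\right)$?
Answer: $-147$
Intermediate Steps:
$V = -108$ ($V = \left(-12\right) 9 = -108$)
$B = 13$ ($B = 14 - 1 = 13$)
$E{\left(-3 \right)} B + V = \left(-3\right) 13 - 108 = -39 - 108 = -147$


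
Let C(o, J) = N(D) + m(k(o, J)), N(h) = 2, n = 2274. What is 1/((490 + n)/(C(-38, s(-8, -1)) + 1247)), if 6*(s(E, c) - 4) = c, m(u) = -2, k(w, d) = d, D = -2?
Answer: 1247/2764 ≈ 0.45116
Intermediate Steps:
s(E, c) = 4 + c/6
C(o, J) = 0 (C(o, J) = 2 - 2 = 0)
1/((490 + n)/(C(-38, s(-8, -1)) + 1247)) = 1/((490 + 2274)/(0 + 1247)) = 1/(2764/1247) = 1247/2764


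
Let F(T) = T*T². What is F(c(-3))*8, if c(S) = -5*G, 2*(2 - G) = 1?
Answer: -3375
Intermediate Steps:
G = 3/2 (G = 2 - ½*1 = 2 - ½ = 3/2 ≈ 1.5000)
c(S) = -15/2 (c(S) = -5*3/2 = -15/2)
F(T) = T³
F(c(-3))*8 = (-15/2)³*8 = -3375/8*8 = -3375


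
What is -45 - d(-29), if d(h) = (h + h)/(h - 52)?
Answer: -3703/81 ≈ -45.716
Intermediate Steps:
d(h) = 2*h/(-52 + h) (d(h) = (2*h)/(-52 + h) = 2*h/(-52 + h))
-45 - d(-29) = -45 - 2*(-29)/(-52 - 29) = -45 - 2*(-29)/(-81) = -45 - 2*(-29)*(-1)/81 = -45 - 1*58/81 = -45 - 58/81 = -3703/81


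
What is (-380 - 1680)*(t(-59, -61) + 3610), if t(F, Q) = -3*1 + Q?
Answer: -7304760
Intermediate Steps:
t(F, Q) = -3 + Q
(-380 - 1680)*(t(-59, -61) + 3610) = (-380 - 1680)*((-3 - 61) + 3610) = -2060*(-64 + 3610) = -2060*3546 = -7304760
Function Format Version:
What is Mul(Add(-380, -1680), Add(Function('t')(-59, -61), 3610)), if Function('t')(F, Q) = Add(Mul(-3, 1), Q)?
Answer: -7304760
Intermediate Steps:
Function('t')(F, Q) = Add(-3, Q)
Mul(Add(-380, -1680), Add(Function('t')(-59, -61), 3610)) = Mul(Add(-380, -1680), Add(Add(-3, -61), 3610)) = Mul(-2060, Add(-64, 3610)) = Mul(-2060, 3546) = -7304760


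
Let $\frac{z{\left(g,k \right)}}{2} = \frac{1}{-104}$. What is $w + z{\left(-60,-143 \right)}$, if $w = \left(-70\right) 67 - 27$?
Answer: $- \frac{245285}{52} \approx -4717.0$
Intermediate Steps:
$z{\left(g,k \right)} = - \frac{1}{52}$ ($z{\left(g,k \right)} = \frac{2}{-104} = 2 \left(- \frac{1}{104}\right) = - \frac{1}{52}$)
$w = -4717$ ($w = -4690 - 27 = -4717$)
$w + z{\left(-60,-143 \right)} = -4717 - \frac{1}{52} = - \frac{245285}{52}$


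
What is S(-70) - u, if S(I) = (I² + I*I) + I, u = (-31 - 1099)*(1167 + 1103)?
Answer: 2574830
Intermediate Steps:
u = -2565100 (u = -1130*2270 = -2565100)
S(I) = I + 2*I² (S(I) = (I² + I²) + I = 2*I² + I = I + 2*I²)
S(-70) - u = -70*(1 + 2*(-70)) - 1*(-2565100) = -70*(1 - 140) + 2565100 = -70*(-139) + 2565100 = 9730 + 2565100 = 2574830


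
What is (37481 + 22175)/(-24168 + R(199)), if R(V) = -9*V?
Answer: -59656/25959 ≈ -2.2981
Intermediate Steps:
(37481 + 22175)/(-24168 + R(199)) = (37481 + 22175)/(-24168 - 9*199) = 59656/(-24168 - 1791) = 59656/(-25959) = 59656*(-1/25959) = -59656/25959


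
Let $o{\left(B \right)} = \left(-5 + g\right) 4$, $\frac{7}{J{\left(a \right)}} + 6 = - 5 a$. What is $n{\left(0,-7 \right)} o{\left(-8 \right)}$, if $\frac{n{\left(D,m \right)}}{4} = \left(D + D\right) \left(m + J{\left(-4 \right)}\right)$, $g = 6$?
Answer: $0$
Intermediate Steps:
$J{\left(a \right)} = \frac{7}{-6 - 5 a}$
$n{\left(D,m \right)} = 8 D \left(\frac{1}{2} + m\right)$ ($n{\left(D,m \right)} = 4 \left(D + D\right) \left(m - \frac{7}{6 + 5 \left(-4\right)}\right) = 4 \cdot 2 D \left(m - \frac{7}{6 - 20}\right) = 4 \cdot 2 D \left(m - \frac{7}{-14}\right) = 4 \cdot 2 D \left(m - - \frac{1}{2}\right) = 4 \cdot 2 D \left(m + \frac{1}{2}\right) = 4 \cdot 2 D \left(\frac{1}{2} + m\right) = 8 D \left(\frac{1}{2} + m\right)$)
$o{\left(B \right)} = 4$ ($o{\left(B \right)} = \left(-5 + 6\right) 4 = 1 \cdot 4 = 4$)
$n{\left(0,-7 \right)} o{\left(-8 \right)} = 4 \cdot 0 \left(1 + 2 \left(-7\right)\right) 4 = 4 \cdot 0 \left(1 - 14\right) 4 = 4 \cdot 0 \left(-13\right) 4 = 0 \cdot 4 = 0$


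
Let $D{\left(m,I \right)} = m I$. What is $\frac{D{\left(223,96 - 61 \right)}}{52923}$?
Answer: $\frac{7805}{52923} \approx 0.14748$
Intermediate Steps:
$D{\left(m,I \right)} = I m$
$\frac{D{\left(223,96 - 61 \right)}}{52923} = \frac{\left(96 - 61\right) 223}{52923} = \left(96 - 61\right) 223 \cdot \frac{1}{52923} = 35 \cdot 223 \cdot \frac{1}{52923} = 7805 \cdot \frac{1}{52923} = \frac{7805}{52923}$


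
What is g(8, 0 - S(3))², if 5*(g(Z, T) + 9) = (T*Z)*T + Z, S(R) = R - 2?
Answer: 841/25 ≈ 33.640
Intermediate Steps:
S(R) = -2 + R
g(Z, T) = -9 + Z/5 + Z*T²/5 (g(Z, T) = -9 + ((T*Z)*T + Z)/5 = -9 + (Z*T² + Z)/5 = -9 + (Z + Z*T²)/5 = -9 + (Z/5 + Z*T²/5) = -9 + Z/5 + Z*T²/5)
g(8, 0 - S(3))² = (-9 + (⅕)*8 + (⅕)*8*(0 - (-2 + 3))²)² = (-9 + 8/5 + (⅕)*8*(0 - 1*1)²)² = (-9 + 8/5 + (⅕)*8*(0 - 1)²)² = (-9 + 8/5 + (⅕)*8*(-1)²)² = (-9 + 8/5 + (⅕)*8*1)² = (-9 + 8/5 + 8/5)² = (-29/5)² = 841/25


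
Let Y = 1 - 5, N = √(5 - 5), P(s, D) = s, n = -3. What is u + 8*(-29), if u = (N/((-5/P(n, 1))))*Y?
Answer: -232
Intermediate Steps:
N = 0 (N = √0 = 0)
Y = -4
u = 0 (u = (0/((-5/(-3))))*(-4) = (0/((-5*(-⅓))))*(-4) = (0/(5/3))*(-4) = (0*(⅗))*(-4) = 0*(-4) = 0)
u + 8*(-29) = 0 + 8*(-29) = 0 - 232 = -232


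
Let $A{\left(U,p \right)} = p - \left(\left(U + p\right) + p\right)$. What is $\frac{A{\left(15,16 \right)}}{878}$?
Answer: $- \frac{31}{878} \approx -0.035308$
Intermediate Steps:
$A{\left(U,p \right)} = - U - p$ ($A{\left(U,p \right)} = p - \left(U + 2 p\right) = - U - p$)
$\frac{A{\left(15,16 \right)}}{878} = \frac{\left(-1\right) 15 - 16}{878} = \left(-15 - 16\right) \frac{1}{878} = \left(-31\right) \frac{1}{878} = - \frac{31}{878}$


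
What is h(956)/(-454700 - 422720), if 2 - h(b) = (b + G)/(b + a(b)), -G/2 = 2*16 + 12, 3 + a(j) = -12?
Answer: -507/412826110 ≈ -1.2281e-6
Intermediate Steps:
a(j) = -15 (a(j) = -3 - 12 = -15)
G = -88 (G = -2*(2*16 + 12) = -2*(32 + 12) = -2*44 = -88)
h(b) = 2 - (-88 + b)/(-15 + b) (h(b) = 2 - (b - 88)/(b - 15) = 2 - (-88 + b)/(-15 + b))
h(956)/(-454700 - 422720) = ((58 + 956)/(-15 + 956))/(-454700 - 422720) = (1014/941)/(-877420) = ((1/941)*1014)*(-1/877420) = (1014/941)*(-1/877420) = -507/412826110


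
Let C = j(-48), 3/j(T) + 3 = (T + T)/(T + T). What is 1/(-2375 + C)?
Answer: -2/4753 ≈ -0.00042079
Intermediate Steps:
j(T) = -3/2 (j(T) = 3/(-3 + (T + T)/(T + T)) = 3/(-3 + (2*T)/((2*T))) = 3/(-3 + (2*T)*(1/(2*T))) = 3/(-3 + 1) = 3/(-2) = 3*(-½) = -3/2)
C = -3/2 ≈ -1.5000
1/(-2375 + C) = 1/(-2375 - 3/2) = 1/(-4753/2) = -2/4753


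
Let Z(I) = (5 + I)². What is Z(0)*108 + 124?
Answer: 2824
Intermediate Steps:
Z(0)*108 + 124 = (5 + 0)²*108 + 124 = 5²*108 + 124 = 25*108 + 124 = 2700 + 124 = 2824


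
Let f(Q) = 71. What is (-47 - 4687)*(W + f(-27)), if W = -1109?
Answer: 4913892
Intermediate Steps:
(-47 - 4687)*(W + f(-27)) = (-47 - 4687)*(-1109 + 71) = -4734*(-1038) = 4913892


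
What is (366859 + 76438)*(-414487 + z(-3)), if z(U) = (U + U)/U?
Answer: -183739957045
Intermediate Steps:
z(U) = 2 (z(U) = (2*U)/U = 2)
(366859 + 76438)*(-414487 + z(-3)) = (366859 + 76438)*(-414487 + 2) = 443297*(-414485) = -183739957045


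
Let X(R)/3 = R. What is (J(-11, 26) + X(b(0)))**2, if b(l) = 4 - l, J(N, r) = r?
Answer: 1444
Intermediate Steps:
X(R) = 3*R
(J(-11, 26) + X(b(0)))**2 = (26 + 3*(4 - 1*0))**2 = (26 + 3*(4 + 0))**2 = (26 + 3*4)**2 = (26 + 12)**2 = 38**2 = 1444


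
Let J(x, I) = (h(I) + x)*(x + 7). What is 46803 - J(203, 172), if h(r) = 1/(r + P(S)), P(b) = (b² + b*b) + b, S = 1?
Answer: 20859/5 ≈ 4171.8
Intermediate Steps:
P(b) = b + 2*b² (P(b) = (b² + b²) + b = 2*b² + b = b + 2*b²)
h(r) = 1/(3 + r) (h(r) = 1/(r + 1*(1 + 2*1)) = 1/(r + 1*(1 + 2)) = 1/(r + 1*3) = 1/(r + 3) = 1/(3 + r))
J(x, I) = (7 + x)*(x + 1/(3 + I)) (J(x, I) = (1/(3 + I) + x)*(x + 7) = (x + 1/(3 + I))*(7 + x) = (7 + x)*(x + 1/(3 + I)))
46803 - J(203, 172) = 46803 - (7 + 203 + 203*(3 + 172)*(7 + 203))/(3 + 172) = 46803 - (7 + 203 + 203*175*210)/175 = 46803 - (7 + 203 + 7460250)/175 = 46803 - 7460460/175 = 46803 - 1*213156/5 = 46803 - 213156/5 = 20859/5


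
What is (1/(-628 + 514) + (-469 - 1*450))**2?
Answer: 10976124289/12996 ≈ 8.4458e+5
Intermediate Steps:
(1/(-628 + 514) + (-469 - 1*450))**2 = (1/(-114) + (-469 - 450))**2 = (-1/114 - 919)**2 = (-104767/114)**2 = 10976124289/12996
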